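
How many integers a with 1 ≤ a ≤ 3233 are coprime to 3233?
The number of a ∈ {1, ..., 3233} with gcd(a, 3233) = 1 is by definition Euler's totient φ(3233). φ is multiplicative, with φ(p^e) = p^e − p^(e−1). Factorise 3233 = 53 · 61. Then
  φ(3233) = (53 − 1) · (61 − 1) = 52 · 60 = 3120.
So there are 3120 such integers.

Final answer: 3120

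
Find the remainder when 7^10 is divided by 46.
13

Use repeated squaring. Binary(10) = 1010. Walk through the bits of the exponent 10 left-to-right: at each bit after the leading one, square the running value, then multiply by 7 if the bit is 1 (always reducing mod 46):
  bit 1 = 1 (leading): start with 7.
  bit 2 = 0: square 7^2 = 49 ≡ 3 (mod 46).
  bit 3 = 1: square 3^2 = 9; bit is 1, so multiply 9·7 = 63 ≡ 17 (mod 46).
  bit 4 = 0: square 17^2 = 289 ≡ 13 (mod 46).
Final value: 7^10 ≡ 13 (mod 46).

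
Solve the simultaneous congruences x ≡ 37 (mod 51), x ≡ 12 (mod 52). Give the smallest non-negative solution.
The moduli 51, 52 are pairwise coprime, so by the CRT there is a unique solution mod 51·52 = 2652.
Solve by successive substitution. Start with x ≡ 37 (mod 51).
  Combine with x ≡ 12 (mod 52): write x = 37 + 51·t and require 37 + 51·t ≡ 12 (mod 52), i.e. 51·t ≡ 12 − 37 ≡ 27 (mod 52). Since 51^(−1) ≡ 51 (mod 52), t ≡ 51·27 ≡ 25 (mod 52). So x ≡ 37 + 51·25 = 1312 (mod 2652).
Unique solution in [0, 2652): x = 1312.

Final answer: x ≡ 1312 (mod 2652); the representative in [0, 2652) is 1312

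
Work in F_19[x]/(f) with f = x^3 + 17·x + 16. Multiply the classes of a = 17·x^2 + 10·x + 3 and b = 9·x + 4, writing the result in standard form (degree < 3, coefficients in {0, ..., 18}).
a · b ≡ 6·x^2 + 12·x + 15 (mod f(x))

Multiply as integer polynomials: a · b = 153·x^3 + 158·x^2 + 67·x + 12. Reducing coefficients mod 19: a · b ≡ x^3 + 6·x^2 + 10·x + 12. Now divide by f(x) = x^3 + 17·x + 16 in F_19[x], eliminating the leading term at each step:
  leading term x^3: subtract (1)·f(x) = x^3 + 17·x + 16, leaving 6·x^2 + 12·x + 15 (coefficients mod 19)
The degree is now < 3, so this is the remainder. Hence a · b ≡ 6·x^2 + 12·x + 15 in F_19[x]/(f).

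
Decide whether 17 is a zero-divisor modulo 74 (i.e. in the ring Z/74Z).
NO

gcd(17, 74) = 1, so 17 is a unit in Z/74Z (it has a multiplicative inverse). A unit cannot be a zero-divisor: if 17·b ≡ 0 then multiplying both sides by 17^(−1) gives b ≡ 0. So 17 is not a zero-divisor.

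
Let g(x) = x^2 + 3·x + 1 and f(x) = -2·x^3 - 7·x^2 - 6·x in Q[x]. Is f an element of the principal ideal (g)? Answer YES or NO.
NO

In Q[x] the ideal (g) consists of all multiples of g, so f ∈ (g) iff g | f, i.e. iff the remainder of f on division by g is 0. Divide f by g (g is monic, so eliminate the leading term of the running remainder at each step):
  leading term -2·x^3: subtract (-2·x)·g(x) = -2·x^3 - 6·x^2 - 2·x, leaving -x^2 - 4·x
  leading term -x^2: subtract (-1)·g(x) = -x^2 - 3·x - 1, leaving 1 - x
The remainder r(x) = 1 - x ≠ 0 (and deg r < deg g), so g ∤ f, i.e. f ∉ (g).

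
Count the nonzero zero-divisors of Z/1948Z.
In Z/1948Z each nonzero element is either a unit (gcd with 1948 is 1) or a zero-divisor (gcd > 1). The number of units is φ(1948): factorise 1948 = 2^2 · 487, so φ(1948) = (2^2 − 2^1) · (487 − 1) = 2 · 486 = 972. The nonzero elements number 1948 − 1 = 1947. Hence the nonzero zero-divisors number 1947 − 972 = 975.

Final answer: Z/1948Z has 975 nonzero zero-divisors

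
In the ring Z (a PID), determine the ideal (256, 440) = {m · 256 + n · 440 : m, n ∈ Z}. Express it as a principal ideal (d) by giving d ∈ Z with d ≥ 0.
(256, 440) = (8); d = 8

In the PID Z, (a, b) is generated by gcd(a, b). Compute gcd(440, 256) with the extended Euclidean algorithm, tracking rows (r, s, t) with s·440 + t·256 = r:
  row A: (440, 1, 0)   [1·440 + 0·256 = 440]
  row B: (256, 0, 1)   [0·440 + 1·256 = 256]
  440 = 1·256 + 184   → row C = row A − 1·row B = (184, 1, −1)   [check: 1·440 − 1·256 = 184]
  256 = 1·184 + 72   → row D = row B − 1·row C = (72, −1, 2)   [check: −1·440 + 2·256 = 72]
  184 = 2·72 + 40   → row E = row C − 2·row D = (40, 3, −5)   [check: 3·440 − 5·256 = 40]
  72 = 1·40 + 32   → row F = row D − 1·row E = (32, −4, 7)   [check: −4·440 + 7·256 = 32]
  40 = 1·32 + 8   → row G = row E − 1·row F = (8, 7, −12)   [check: 7·440 − 12·256 = 8]
  32 = 4·8 + 0   → remainder 0, stop. gcd = 8 (last nonzero row G).
So gcd(256, 440) = 8, with Bézout identity 7·440 − 12·256 = 8. Containment (⊇): the Bézout identity exhibits 8 as an element of (256, 440), giving (8) ⊆ (256, 440). Containment (⊆): since 8 | 256 and 8 | 440 (256 = 8·32, 440 = 8·55), every Z-linear combination of 256 and 440 is divisible by 8, so (256, 440) ⊆ (8). Therefore (256, 440) = (8), d = 8.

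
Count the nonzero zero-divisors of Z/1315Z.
Z/1315Z has 266 nonzero zero-divisors

In Z/1315Z each nonzero element is either a unit (gcd with 1315 is 1) or a zero-divisor (gcd > 1). The number of units is φ(1315): factorise 1315 = 5 · 263, so φ(1315) = (5 − 1) · (263 − 1) = 4 · 262 = 1048. The nonzero elements number 1315 − 1 = 1314. Hence the nonzero zero-divisors number 1314 − 1048 = 266.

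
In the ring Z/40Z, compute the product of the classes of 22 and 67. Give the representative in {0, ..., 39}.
Reduce the factors first: 67 ≡ 27 (mod 40), so 22 · 67 ≡ 22 · 27 (mod 40). 22 · 27 = 594. Dividing by 40: 594 = 14·40 + 34. So (22 · 67) mod 40 = 34.

Final answer: 34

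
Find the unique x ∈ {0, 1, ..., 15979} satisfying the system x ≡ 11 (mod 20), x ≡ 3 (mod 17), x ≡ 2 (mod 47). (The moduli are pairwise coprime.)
x ≡ 15371 (mod 15980); the representative in [0, 15980) is 15371

The moduli 20, 17, 47 are pairwise coprime, so by the CRT there is a unique solution mod 20·17·47 = 15980.
Solve by successive substitution. Start with x ≡ 11 (mod 20).
  Combine with x ≡ 3 (mod 17): write x = 11 + 20·t and require 11 + 20·t ≡ 3 (mod 17), i.e. 20·t ≡ 3 − 11 ≡ 9 (mod 17). Since 20^(−1) ≡ 6 (mod 17) (20 ≡ 3 (mod 17)), t ≡ 6·9 ≡ 3 (mod 17). So x ≡ 11 + 20·3 = 71 (mod 340).
  Combine with x ≡ 2 (mod 47): write x = 71 + 340·t and require 71 + 340·t ≡ 2 (mod 47), i.e. 340·t ≡ 2 − 71 ≡ 25 (mod 47). Since 340^(−1) ≡ 30 (mod 47) (340 ≡ 11 (mod 47)), t ≡ 30·25 ≡ 45 (mod 47). So x ≡ 71 + 340·45 = 15371 (mod 15980).
Unique solution in [0, 15980): x = 15371.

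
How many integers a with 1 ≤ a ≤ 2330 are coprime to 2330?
928

The number of a ∈ {1, ..., 2330} with gcd(a, 2330) = 1 is by definition Euler's totient φ(2330). φ is multiplicative, with φ(p^e) = p^e − p^(e−1). Factorise 2330 = 2 · 5 · 233. Then
  φ(2330) = (2 − 1) · (5 − 1) · (233 − 1) = 1 · 4 · 232 = 928.
So there are 928 such integers.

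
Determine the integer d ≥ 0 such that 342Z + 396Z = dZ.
(342, 396) = (18); d = 18

In the PID Z, (a, b) is generated by gcd(a, b). Compute gcd(396, 342) with the extended Euclidean algorithm, tracking rows (r, s, t) with s·396 + t·342 = r:
  row A: (396, 1, 0)   [1·396 + 0·342 = 396]
  row B: (342, 0, 1)   [0·396 + 1·342 = 342]
  396 = 1·342 + 54   → row C = row A − 1·row B = (54, 1, −1)   [check: 1·396 − 1·342 = 54]
  342 = 6·54 + 18   → row D = row B − 6·row C = (18, −6, 7)   [check: −6·396 + 7·342 = 18]
  54 = 3·18 + 0   → remainder 0, stop. gcd = 18 (last nonzero row D).
So gcd(342, 396) = 18, with Bézout identity −6·396 + 7·342 = 18. Containment (⊇): the Bézout identity exhibits 18 as an element of (342, 396), giving (18) ⊆ (342, 396). Containment (⊆): since 18 | 342 and 18 | 396 (342 = 18·19, 396 = 18·22), every Z-linear combination of 342 and 396 is divisible by 18, so (342, 396) ⊆ (18). Therefore (342, 396) = (18), d = 18.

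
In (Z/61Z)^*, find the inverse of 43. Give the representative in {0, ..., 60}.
43^(−1) ≡ 44 (mod 61)

Apply the extended Euclidean algorithm to (61, 43), tracking rows (r, s, t) with s·61 + t·43 = r. Each division r_prev = q·r_cur + r_new produces the new row as (previous row) − q·(current row):
  row A: (61, 1, 0)   [1·61 + 0·43 = 61]
  row B: (43, 0, 1)   [0·61 + 1·43 = 43]
  61 = 1·43 + 18   → row C = row A − 1·row B = (18, 1, −1)   [check: 1·61 − 1·43 = 18]
  43 = 2·18 + 7   → row D = row B − 2·row C = (7, −2, 3)   [check: −2·61 + 3·43 = 7]
  18 = 2·7 + 4   → row E = row C − 2·row D = (4, 5, −7)   [check: 5·61 − 7·43 = 4]
  7 = 1·4 + 3   → row F = row D − 1·row E = (3, −7, 10)   [check: −7·61 + 10·43 = 3]
  4 = 1·3 + 1   → row G = row E − 1·row F = (1, 12, −17)   [check: 12·61 − 17·43 = 1]
  3 = 3·1 + 0   → remainder 0, stop. gcd = 1 (last nonzero row G).
The gcd is 1, so 43 is invertible mod 61. The last nonzero row gives 12·61 − 17·43 = 1, so t = −17. So 43^(−1) ≡ −17 ≡ 44 (mod 61). Verify: 43 · 44 = 1892 ≡ 1 (mod 61). ✓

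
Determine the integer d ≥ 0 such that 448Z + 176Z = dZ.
(448, 176) = (16); d = 16

In the PID Z, (a, b) is generated by gcd(a, b). Compute gcd(448, 176) with the extended Euclidean algorithm, tracking rows (r, s, t) with s·448 + t·176 = r:
  row A: (448, 1, 0)   [1·448 + 0·176 = 448]
  row B: (176, 0, 1)   [0·448 + 1·176 = 176]
  448 = 2·176 + 96   → row C = row A − 2·row B = (96, 1, −2)   [check: 1·448 − 2·176 = 96]
  176 = 1·96 + 80   → row D = row B − 1·row C = (80, −1, 3)   [check: −1·448 + 3·176 = 80]
  96 = 1·80 + 16   → row E = row C − 1·row D = (16, 2, −5)   [check: 2·448 − 5·176 = 16]
  80 = 5·16 + 0   → remainder 0, stop. gcd = 16 (last nonzero row E).
So gcd(448, 176) = 16, with Bézout identity 2·448 − 5·176 = 16. Containment (⊇): the Bézout identity exhibits 16 as an element of (448, 176), giving (16) ⊆ (448, 176). Containment (⊆): since 16 | 448 and 16 | 176 (448 = 16·28, 176 = 16·11), every Z-linear combination of 448 and 176 is divisible by 16, so (448, 176) ⊆ (16). Therefore (448, 176) = (16), d = 16.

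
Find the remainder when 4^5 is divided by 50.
Use repeated squaring. Binary(5) = 101. Walk through the bits of the exponent 5 left-to-right: at each bit after the leading one, square the running value, then multiply by 4 if the bit is 1 (always reducing mod 50):
  bit 1 = 1 (leading): start with 4.
  bit 2 = 0: square 4^2 = 16 (mod 50).
  bit 3 = 1: square 16^2 = 256 ≡ 6; bit is 1, so multiply 6·4 = 24 (mod 50).
Final value: 4^5 ≡ 24 (mod 50).

Final answer: 24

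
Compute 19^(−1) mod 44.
Apply the extended Euclidean algorithm to (44, 19), tracking rows (r, s, t) with s·44 + t·19 = r. Each division r_prev = q·r_cur + r_new produces the new row as (previous row) − q·(current row):
  row A: (44, 1, 0)   [1·44 + 0·19 = 44]
  row B: (19, 0, 1)   [0·44 + 1·19 = 19]
  44 = 2·19 + 6   → row C = row A − 2·row B = (6, 1, −2)   [check: 1·44 − 2·19 = 6]
  19 = 3·6 + 1   → row D = row B − 3·row C = (1, −3, 7)   [check: −3·44 + 7·19 = 1]
  6 = 6·1 + 0   → remainder 0, stop. gcd = 1 (last nonzero row D).
The gcd is 1, so 19 is invertible mod 44. The last nonzero row gives −3·44 + 7·19 = 1, so t = 7. So 19^(−1) ≡ 7 (mod 44). Verify: 19 · 7 = 133 ≡ 1 (mod 44). ✓

Final answer: 19^(−1) ≡ 7 (mod 44)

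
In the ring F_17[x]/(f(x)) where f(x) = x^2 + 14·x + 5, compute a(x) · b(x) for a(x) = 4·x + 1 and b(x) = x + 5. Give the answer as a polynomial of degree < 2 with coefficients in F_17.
a · b ≡ 16·x + 2 (mod f(x))

Multiply as integer polynomials: a · b = 4·x^2 + 21·x + 5. Reducing coefficients mod 17: a · b ≡ 4·x^2 + 4·x + 5. Now divide by f(x) = x^2 + 14·x + 5 in F_17[x], eliminating the leading term at each step:
  leading term 4·x^2: subtract (4)·f(x) = 4·x^2 + 5·x + 3, leaving 16·x + 2 (coefficients mod 17)
The degree is now < 2, so this is the remainder. Hence a · b ≡ 16·x + 2 in F_17[x]/(f).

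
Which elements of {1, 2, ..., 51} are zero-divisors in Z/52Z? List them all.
An element a ∈ Z/52Z (with a ≠ 0) is a zero-divisor iff gcd(a, 52) > 1 (because a is a unit precisely when gcd(a, n) = 1, and in Z/nZ every nonzero, non-unit element is a zero-divisor). Scan a = 1, ..., 51 and keep those with gcd(a, 52) > 1:
  gcd(2, 52) = 2, gcd(4, 52) = 4, gcd(6, 52) = 2, gcd(8, 52) = 4, gcd(10, 52) = 2, gcd(12, 52) = 4, gcd(13, 52) = 13, gcd(14, 52) = 2, gcd(16, 52) = 4, gcd(18, 52) = 2, gcd(20, 52) = 4, gcd(22, 52) = 2, gcd(24, 52) = 4, gcd(26, 52) = 26, gcd(28, 52) = 4, gcd(30, 52) = 2, gcd(32, 52) = 4, gcd(34, 52) = 2, gcd(36, 52) = 4, gcd(38, 52) = 2, gcd(39, 52) = 13, gcd(40, 52) = 4, gcd(42, 52) = 2, gcd(44, 52) = 4, gcd(46, 52) = 2, gcd(48, 52) = 4, gcd(50, 52) = 2.
All other a ∈ {1, ..., 51} have gcd(a, 52) = 1 and are units. So the nonzero zero-divisors are exactly the 27 values of a appearing in this scan.

Final answer: nonzero zero-divisors of Z/52Z = {2, 4, 6, 8, 10, 12, 13, 14, 16, 18, 20, 22, 24, 26, 28, 30, 32, 34, 36, 38, 39, 40, 42, 44, 46, 48, 50}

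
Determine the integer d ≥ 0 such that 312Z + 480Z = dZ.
(312, 480) = (24); d = 24

In the PID Z, (a, b) is generated by gcd(a, b). Compute gcd(480, 312) with the extended Euclidean algorithm, tracking rows (r, s, t) with s·480 + t·312 = r:
  row A: (480, 1, 0)   [1·480 + 0·312 = 480]
  row B: (312, 0, 1)   [0·480 + 1·312 = 312]
  480 = 1·312 + 168   → row C = row A − 1·row B = (168, 1, −1)   [check: 1·480 − 1·312 = 168]
  312 = 1·168 + 144   → row D = row B − 1·row C = (144, −1, 2)   [check: −1·480 + 2·312 = 144]
  168 = 1·144 + 24   → row E = row C − 1·row D = (24, 2, −3)   [check: 2·480 − 3·312 = 24]
  144 = 6·24 + 0   → remainder 0, stop. gcd = 24 (last nonzero row E).
So gcd(312, 480) = 24, with Bézout identity 2·480 − 3·312 = 24. Containment (⊇): the Bézout identity exhibits 24 as an element of (312, 480), giving (24) ⊆ (312, 480). Containment (⊆): since 24 | 312 and 24 | 480 (312 = 24·13, 480 = 24·20), every Z-linear combination of 312 and 480 is divisible by 24, so (312, 480) ⊆ (24). Therefore (312, 480) = (24), d = 24.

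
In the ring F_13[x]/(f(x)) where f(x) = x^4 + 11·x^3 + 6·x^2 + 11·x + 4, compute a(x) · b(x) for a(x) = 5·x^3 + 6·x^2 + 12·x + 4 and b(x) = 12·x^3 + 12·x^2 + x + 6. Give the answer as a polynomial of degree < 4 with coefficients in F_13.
a · b ≡ 8·x^3 + 3·x^2 + 6·x + 7 (mod f(x))

Multiply as integer polynomials: a · b = 60·x^6 + 132·x^5 + 221·x^4 + 228·x^3 + 96·x^2 + 76·x + 24. Reducing coefficients mod 13: a · b ≡ 8·x^6 + 2·x^5 + 7·x^3 + 5·x^2 + 11·x + 11. Now divide by f(x) = x^4 + 11·x^3 + 6·x^2 + 11·x + 4 in F_13[x], eliminating the leading term at each step:
  leading term 8·x^6: subtract (8·x^2)·f(x) = 8·x^6 + 10·x^5 + 9·x^4 + 10·x^3 + 6·x^2, leaving 5·x^5 + 4·x^4 + 10·x^3 + 12·x^2 + 11·x + 11 (coefficients mod 13)
  leading term 5·x^5: subtract (5·x)·f(x) = 5·x^5 + 3·x^4 + 4·x^3 + 3·x^2 + 7·x, leaving x^4 + 6·x^3 + 9·x^2 + 4·x + 11 (coefficients mod 13)
  leading term x^4: subtract (1)·f(x) = x^4 + 11·x^3 + 6·x^2 + 11·x + 4, leaving 8·x^3 + 3·x^2 + 6·x + 7 (coefficients mod 13)
The degree is now < 4, so this is the remainder. Hence a · b ≡ 8·x^3 + 3·x^2 + 6·x + 7 in F_13[x]/(f).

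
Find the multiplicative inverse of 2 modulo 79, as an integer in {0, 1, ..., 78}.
Apply the extended Euclidean algorithm to (79, 2), tracking rows (r, s, t) with s·79 + t·2 = r. Each division r_prev = q·r_cur + r_new produces the new row as (previous row) − q·(current row):
  row A: (79, 1, 0)   [1·79 + 0·2 = 79]
  row B: (2, 0, 1)   [0·79 + 1·2 = 2]
  79 = 39·2 + 1   → row C = row A − 39·row B = (1, 1, −39)   [check: 1·79 − 39·2 = 1]
  2 = 2·1 + 0   → remainder 0, stop. gcd = 1 (last nonzero row C).
The gcd is 1, so 2 is invertible mod 79. The last nonzero row gives 1·79 − 39·2 = 1, so t = −39. So 2^(−1) ≡ −39 ≡ 40 (mod 79). Verify: 2 · 40 = 80 ≡ 1 (mod 79). ✓

Final answer: 2^(−1) ≡ 40 (mod 79)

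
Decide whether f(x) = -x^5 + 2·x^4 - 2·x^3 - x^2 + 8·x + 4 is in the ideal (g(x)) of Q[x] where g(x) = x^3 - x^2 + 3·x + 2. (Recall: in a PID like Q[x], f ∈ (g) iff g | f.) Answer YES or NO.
YES

In Q[x] the ideal (g) consists of all multiples of g, so f ∈ (g) iff g | f, i.e. iff the remainder of f on division by g is 0. Divide f by g (g is monic, so eliminate the leading term of the running remainder at each step):
  leading term -x^5: subtract (-x^2)·g(x) = -x^5 + x^4 - 3·x^3 - 2·x^2, leaving x^4 + x^3 + x^2 + 8·x + 4
  leading term x^4: subtract (x)·g(x) = x^4 - x^3 + 3·x^2 + 2·x, leaving 2·x^3 - 2·x^2 + 6·x + 4
  leading term 2·x^3: subtract (2)·g(x) = 2·x^3 - 2·x^2 + 6·x + 4, leaving 0
The remainder is 0, so f(x) = g(x) · h(x) with h(x) = -x^2 + x + 2. Hence g | f, i.e. f ∈ (g).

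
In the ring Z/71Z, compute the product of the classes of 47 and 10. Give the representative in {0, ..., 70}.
Both factors are already reduced mod 71. 47 · 10 = 470. Dividing by 71: 470 = 6·71 + 44. So (47 · 10) mod 71 = 44.

Final answer: 44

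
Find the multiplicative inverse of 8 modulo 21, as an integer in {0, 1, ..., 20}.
Apply the extended Euclidean algorithm to (21, 8), tracking rows (r, s, t) with s·21 + t·8 = r. Each division r_prev = q·r_cur + r_new produces the new row as (previous row) − q·(current row):
  row A: (21, 1, 0)   [1·21 + 0·8 = 21]
  row B: (8, 0, 1)   [0·21 + 1·8 = 8]
  21 = 2·8 + 5   → row C = row A − 2·row B = (5, 1, −2)   [check: 1·21 − 2·8 = 5]
  8 = 1·5 + 3   → row D = row B − 1·row C = (3, −1, 3)   [check: −1·21 + 3·8 = 3]
  5 = 1·3 + 2   → row E = row C − 1·row D = (2, 2, −5)   [check: 2·21 − 5·8 = 2]
  3 = 1·2 + 1   → row F = row D − 1·row E = (1, −3, 8)   [check: −3·21 + 8·8 = 1]
  2 = 2·1 + 0   → remainder 0, stop. gcd = 1 (last nonzero row F).
The gcd is 1, so 8 is invertible mod 21. The last nonzero row gives −3·21 + 8·8 = 1, so t = 8. So 8^(−1) ≡ 8 (mod 21). Verify: 8 · 8 = 64 ≡ 1 (mod 21). ✓

Final answer: 8^(−1) ≡ 8 (mod 21)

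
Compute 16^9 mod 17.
Use repeated squaring. Binary(9) = 1001. Walk through the bits of the exponent 9 left-to-right: at each bit after the leading one, square the running value, then multiply by 16 if the bit is 1 (always reducing mod 17):
  bit 1 = 1 (leading): start with 16.
  bit 2 = 0: square 16^2 = 256 ≡ 1 (mod 17).
  bit 3 = 0: square 1^2 = 1 (mod 17).
  bit 4 = 1: square 1^2 = 1; bit is 1, so multiply 1·16 = 16 (mod 17).
Final value: 16^9 ≡ 16 (mod 17).

Final answer: 16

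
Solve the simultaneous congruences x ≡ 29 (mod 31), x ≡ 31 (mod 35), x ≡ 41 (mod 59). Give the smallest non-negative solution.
x ≡ 56976 (mod 64015); the representative in [0, 64015) is 56976

The moduli 31, 35, 59 are pairwise coprime, so by the CRT there is a unique solution mod 31·35·59 = 64015.
Solve by successive substitution. Start with x ≡ 29 (mod 31).
  Combine with x ≡ 31 (mod 35): write x = 29 + 31·t and require 29 + 31·t ≡ 31 (mod 35), i.e. 31·t ≡ 31 − 29 ≡ 2 (mod 35). Since 31^(−1) ≡ 26 (mod 35), t ≡ 26·2 ≡ 17 (mod 35). So x ≡ 29 + 31·17 = 556 (mod 1085).
  Combine with x ≡ 41 (mod 59): write x = 556 + 1085·t and require 556 + 1085·t ≡ 41 (mod 59), i.e. 1085·t ≡ 41 − 556 ≡ 16 (mod 59). Since 1085^(−1) ≡ 18 (mod 59) (1085 ≡ 23 (mod 59)), t ≡ 18·16 ≡ 52 (mod 59). So x ≡ 556 + 1085·52 = 56976 (mod 64015).
Unique solution in [0, 64015): x = 56976.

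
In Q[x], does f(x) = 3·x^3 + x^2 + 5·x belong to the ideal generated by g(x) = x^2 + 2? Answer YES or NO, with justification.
In Q[x] the ideal (g) consists of all multiples of g, so f ∈ (g) iff g | f, i.e. iff the remainder of f on division by g is 0. Divide f by g (g is monic, so eliminate the leading term of the running remainder at each step):
  leading term 3·x^3: subtract (3·x)·g(x) = 3·x^3 + 6·x, leaving x^2 - x
  leading term x^2: subtract (1)·g(x) = x^2 + 2, leaving -x - 2
The remainder r(x) = -x - 2 ≠ 0 (and deg r < deg g), so g ∤ f, i.e. f ∉ (g).

Final answer: NO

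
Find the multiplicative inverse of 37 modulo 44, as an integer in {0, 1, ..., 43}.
Apply the extended Euclidean algorithm to (44, 37), tracking rows (r, s, t) with s·44 + t·37 = r. Each division r_prev = q·r_cur + r_new produces the new row as (previous row) − q·(current row):
  row A: (44, 1, 0)   [1·44 + 0·37 = 44]
  row B: (37, 0, 1)   [0·44 + 1·37 = 37]
  44 = 1·37 + 7   → row C = row A − 1·row B = (7, 1, −1)   [check: 1·44 − 1·37 = 7]
  37 = 5·7 + 2   → row D = row B − 5·row C = (2, −5, 6)   [check: −5·44 + 6·37 = 2]
  7 = 3·2 + 1   → row E = row C − 3·row D = (1, 16, −19)   [check: 16·44 − 19·37 = 1]
  2 = 2·1 + 0   → remainder 0, stop. gcd = 1 (last nonzero row E).
The gcd is 1, so 37 is invertible mod 44. The last nonzero row gives 16·44 − 19·37 = 1, so t = −19. So 37^(−1) ≡ −19 ≡ 25 (mod 44). Verify: 37 · 25 = 925 ≡ 1 (mod 44). ✓

Final answer: 37^(−1) ≡ 25 (mod 44)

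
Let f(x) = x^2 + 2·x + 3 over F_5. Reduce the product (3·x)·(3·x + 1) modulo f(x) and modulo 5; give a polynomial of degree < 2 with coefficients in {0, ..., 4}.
Multiply as integer polynomials: a · b = 9·x^2 + 3·x. Reducing coefficients mod 5: a · b ≡ 4·x^2 + 3·x. Now divide by f(x) = x^2 + 2·x + 3 in F_5[x], eliminating the leading term at each step:
  leading term 4·x^2: subtract (4)·f(x) = 4·x^2 + 3·x + 2, leaving 3 (coefficients mod 5)
The degree is now < 2, so this is the remainder. Hence a · b ≡ 3 in F_5[x]/(f).

Final answer: a · b ≡ 3 (mod f(x))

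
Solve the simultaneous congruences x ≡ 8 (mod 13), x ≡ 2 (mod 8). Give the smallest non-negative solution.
The moduli 13, 8 are pairwise coprime, so by the CRT there is a unique solution mod 13·8 = 104.
Solve by successive substitution. Start with x ≡ 8 (mod 13).
  Combine with x ≡ 2 (mod 8): write x = 8 + 13·t and require 8 + 13·t ≡ 2 (mod 8), i.e. 13·t ≡ 2 − 8 ≡ 2 (mod 8). Since 13^(−1) ≡ 5 (mod 8) (13 ≡ 5 (mod 8)), t ≡ 5·2 ≡ 2 (mod 8). So x ≡ 8 + 13·2 = 34 (mod 104).
Unique solution in [0, 104): x = 34.

Final answer: x ≡ 34 (mod 104); the representative in [0, 104) is 34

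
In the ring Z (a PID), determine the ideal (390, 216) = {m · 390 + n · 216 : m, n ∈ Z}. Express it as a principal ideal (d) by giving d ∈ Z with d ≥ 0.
In the PID Z, (a, b) is generated by gcd(a, b). Compute gcd(390, 216) with the extended Euclidean algorithm, tracking rows (r, s, t) with s·390 + t·216 = r:
  row A: (390, 1, 0)   [1·390 + 0·216 = 390]
  row B: (216, 0, 1)   [0·390 + 1·216 = 216]
  390 = 1·216 + 174   → row C = row A − 1·row B = (174, 1, −1)   [check: 1·390 − 1·216 = 174]
  216 = 1·174 + 42   → row D = row B − 1·row C = (42, −1, 2)   [check: −1·390 + 2·216 = 42]
  174 = 4·42 + 6   → row E = row C − 4·row D = (6, 5, −9)   [check: 5·390 − 9·216 = 6]
  42 = 7·6 + 0   → remainder 0, stop. gcd = 6 (last nonzero row E).
So gcd(390, 216) = 6, with Bézout identity 5·390 − 9·216 = 6. Containment (⊇): the Bézout identity exhibits 6 as an element of (390, 216), giving (6) ⊆ (390, 216). Containment (⊆): since 6 | 390 and 6 | 216 (390 = 6·65, 216 = 6·36), every Z-linear combination of 390 and 216 is divisible by 6, so (390, 216) ⊆ (6). Therefore (390, 216) = (6), d = 6.

Final answer: (390, 216) = (6); d = 6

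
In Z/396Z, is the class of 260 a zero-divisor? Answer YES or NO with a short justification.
YES

gcd(260, 396) = 4 > 1, so 260 is not a unit in Z/396Z. In Z/nZ every nonzero non-unit is a zero-divisor: explicitly, take b = 396/gcd = 99 ≠ 0 (mod 396); then 260·99 = 25740 = 65·396, i.e. 260·99 ≡ 0 (mod 396). So 260 is a zero-divisor.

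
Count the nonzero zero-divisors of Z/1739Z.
Z/1739Z has 82 nonzero zero-divisors

In Z/1739Z each nonzero element is either a unit (gcd with 1739 is 1) or a zero-divisor (gcd > 1). The number of units is φ(1739): factorise 1739 = 37 · 47, so φ(1739) = (37 − 1) · (47 − 1) = 36 · 46 = 1656. The nonzero elements number 1739 − 1 = 1738. Hence the nonzero zero-divisors number 1738 − 1656 = 82.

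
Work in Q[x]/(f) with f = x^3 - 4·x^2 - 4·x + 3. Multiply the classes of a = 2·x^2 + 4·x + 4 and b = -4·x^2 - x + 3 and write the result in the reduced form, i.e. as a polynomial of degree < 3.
a · b ≡ -246·x^2 - 168·x + 162 (mod f(x))

First multiply in Q[x] without reducing: a · b = -8·x^4 - 18·x^3 - 14·x^2 + 8·x + 12. Now divide by f(x) = x^3 - 4·x^2 - 4·x + 3, eliminating the leading term at each step:
  leading term -8·x^4: subtract (-8·x)·f(x) = -8·x^4 + 32·x^3 + 32·x^2 - 24·x, leaving -50·x^3 - 46·x^2 + 32·x + 12
  leading term -50·x^3: subtract (-50)·f(x) = -50·x^3 + 200·x^2 + 200·x - 150, leaving -246·x^2 - 168·x + 162
The degree is now < 3, so this is the remainder. Hence a · b ≡ -246·x^2 - 168·x + 162 in Q[x]/(f).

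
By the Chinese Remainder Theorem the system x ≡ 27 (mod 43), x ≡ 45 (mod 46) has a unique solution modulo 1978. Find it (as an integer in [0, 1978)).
x ≡ 1747 (mod 1978); the representative in [0, 1978) is 1747

The moduli 43, 46 are pairwise coprime, so by the CRT there is a unique solution mod 43·46 = 1978.
Solve by successive substitution. Start with x ≡ 27 (mod 43).
  Combine with x ≡ 45 (mod 46): write x = 27 + 43·t and require 27 + 43·t ≡ 45 (mod 46), i.e. 43·t ≡ 45 − 27 ≡ 18 (mod 46). Since 43^(−1) ≡ 15 (mod 46), t ≡ 15·18 ≡ 40 (mod 46). So x ≡ 27 + 43·40 = 1747 (mod 1978).
Unique solution in [0, 1978): x = 1747.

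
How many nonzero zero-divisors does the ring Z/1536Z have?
In Z/1536Z each nonzero element is either a unit (gcd with 1536 is 1) or a zero-divisor (gcd > 1). The number of units is φ(1536): factorise 1536 = 2^9 · 3, so φ(1536) = (2^9 − 2^8) · (3 − 1) = 256 · 2 = 512. The nonzero elements number 1536 − 1 = 1535. Hence the nonzero zero-divisors number 1535 − 512 = 1023.

Final answer: Z/1536Z has 1023 nonzero zero-divisors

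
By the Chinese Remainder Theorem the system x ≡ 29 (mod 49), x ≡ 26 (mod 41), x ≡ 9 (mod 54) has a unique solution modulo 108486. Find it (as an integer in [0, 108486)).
The moduli 49, 41, 54 are pairwise coprime, so by the CRT there is a unique solution mod 49·41·54 = 108486.
Solve by successive substitution. Start with x ≡ 29 (mod 49).
  Combine with x ≡ 26 (mod 41): write x = 29 + 49·t and require 29 + 49·t ≡ 26 (mod 41), i.e. 49·t ≡ 26 − 29 ≡ 38 (mod 41). Since 49^(−1) ≡ 36 (mod 41) (49 ≡ 8 (mod 41)), t ≡ 36·38 ≡ 15 (mod 41). So x ≡ 29 + 49·15 = 764 (mod 2009).
  Combine with x ≡ 9 (mod 54): write x = 764 + 2009·t and require 764 + 2009·t ≡ 9 (mod 54), i.e. 2009·t ≡ 9 − 764 ≡ 1 (mod 54). Since 2009^(−1) ≡ 5 (mod 54) (2009 ≡ 11 (mod 54)), t ≡ 5·1 ≡ 5 (mod 54). So x ≡ 764 + 2009·5 = 10809 (mod 108486).
Unique solution in [0, 108486): x = 10809.

Final answer: x ≡ 10809 (mod 108486); the representative in [0, 108486) is 10809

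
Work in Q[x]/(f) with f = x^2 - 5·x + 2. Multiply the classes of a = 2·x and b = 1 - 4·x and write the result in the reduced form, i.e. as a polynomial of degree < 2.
a · b ≡ 16 - 38·x (mod f(x))

First multiply in Q[x] without reducing: a · b = -8·x^2 + 2·x. Now divide by f(x) = x^2 - 5·x + 2, eliminating the leading term at each step:
  leading term -8·x^2: subtract (-8)·f(x) = -8·x^2 + 40·x - 16, leaving 16 - 38·x
The degree is now < 2, so this is the remainder. Hence a · b ≡ 16 - 38·x in Q[x]/(f).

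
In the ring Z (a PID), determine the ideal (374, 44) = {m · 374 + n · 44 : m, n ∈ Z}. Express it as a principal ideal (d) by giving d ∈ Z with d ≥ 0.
(374, 44) = (22); d = 22

In the PID Z, (a, b) is generated by gcd(a, b). Compute gcd(374, 44) with the extended Euclidean algorithm, tracking rows (r, s, t) with s·374 + t·44 = r:
  row A: (374, 1, 0)   [1·374 + 0·44 = 374]
  row B: (44, 0, 1)   [0·374 + 1·44 = 44]
  374 = 8·44 + 22   → row C = row A − 8·row B = (22, 1, −8)   [check: 1·374 − 8·44 = 22]
  44 = 2·22 + 0   → remainder 0, stop. gcd = 22 (last nonzero row C).
So gcd(374, 44) = 22, with Bézout identity 1·374 − 8·44 = 22. Containment (⊇): the Bézout identity exhibits 22 as an element of (374, 44), giving (22) ⊆ (374, 44). Containment (⊆): since 22 | 374 and 22 | 44 (374 = 22·17, 44 = 22·2), every Z-linear combination of 374 and 44 is divisible by 22, so (374, 44) ⊆ (22). Therefore (374, 44) = (22), d = 22.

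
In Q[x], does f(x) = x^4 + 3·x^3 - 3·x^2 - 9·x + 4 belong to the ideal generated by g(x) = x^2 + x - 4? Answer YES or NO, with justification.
YES

In Q[x] the ideal (g) consists of all multiples of g, so f ∈ (g) iff g | f, i.e. iff the remainder of f on division by g is 0. Divide f by g (g is monic, so eliminate the leading term of the running remainder at each step):
  leading term x^4: subtract (x^2)·g(x) = x^4 + x^3 - 4·x^2, leaving 2·x^3 + x^2 - 9·x + 4
  leading term 2·x^3: subtract (2·x)·g(x) = 2·x^3 + 2·x^2 - 8·x, leaving -x^2 - x + 4
  leading term -x^2: subtract (-1)·g(x) = -x^2 - x + 4, leaving 0
The remainder is 0, so f(x) = g(x) · h(x) with h(x) = x^2 + 2·x - 1. Hence g | f, i.e. f ∈ (g).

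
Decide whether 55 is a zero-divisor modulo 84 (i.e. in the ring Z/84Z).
gcd(55, 84) = 1, so 55 is a unit in Z/84Z (it has a multiplicative inverse). A unit cannot be a zero-divisor: if 55·b ≡ 0 then multiplying both sides by 55^(−1) gives b ≡ 0. So 55 is not a zero-divisor.

Final answer: NO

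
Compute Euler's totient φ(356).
φ is multiplicative, with φ(p^e) = p^e − p^(e−1). Factorise 356 = 2^2 · 89. Then
  φ(356) = (2^2 − 2^1) · (89 − 1) = 2 · 88 = 176.

Final answer: φ(356) = 176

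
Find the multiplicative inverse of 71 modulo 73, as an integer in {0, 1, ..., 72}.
Apply the extended Euclidean algorithm to (73, 71), tracking rows (r, s, t) with s·73 + t·71 = r. Each division r_prev = q·r_cur + r_new produces the new row as (previous row) − q·(current row):
  row A: (73, 1, 0)   [1·73 + 0·71 = 73]
  row B: (71, 0, 1)   [0·73 + 1·71 = 71]
  73 = 1·71 + 2   → row C = row A − 1·row B = (2, 1, −1)   [check: 1·73 − 1·71 = 2]
  71 = 35·2 + 1   → row D = row B − 35·row C = (1, −35, 36)   [check: −35·73 + 36·71 = 1]
  2 = 2·1 + 0   → remainder 0, stop. gcd = 1 (last nonzero row D).
The gcd is 1, so 71 is invertible mod 73. The last nonzero row gives −35·73 + 36·71 = 1, so t = 36. So 71^(−1) ≡ 36 (mod 73). Verify: 71 · 36 = 2556 ≡ 1 (mod 73). ✓

Final answer: 71^(−1) ≡ 36 (mod 73)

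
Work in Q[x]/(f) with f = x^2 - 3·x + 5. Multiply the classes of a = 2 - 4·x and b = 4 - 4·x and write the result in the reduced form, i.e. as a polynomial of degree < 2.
First multiply in Q[x] without reducing: a · b = 16·x^2 - 24·x + 8. Now divide by f(x) = x^2 - 3·x + 5, eliminating the leading term at each step:
  leading term 16·x^2: subtract (16)·f(x) = 16·x^2 - 48·x + 80, leaving 24·x - 72
The degree is now < 2, so this is the remainder. Hence a · b ≡ 24·x - 72 in Q[x]/(f).

Final answer: a · b ≡ 24·x - 72 (mod f(x))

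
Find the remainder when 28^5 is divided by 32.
0

Use repeated squaring. Binary(5) = 101. Walk through the bits of the exponent 5 left-to-right: at each bit after the leading one, square the running value, then multiply by 28 if the bit is 1 (always reducing mod 32):
  bit 1 = 1 (leading): start with 28.
  bit 2 = 0: square 28^2 = 784 ≡ 16 (mod 32).
  bit 3 = 1: square 16^2 = 256 ≡ 0; bit is 1, so multiply 0·28 = 0 (mod 32).
Final value: 28^5 ≡ 0 (mod 32).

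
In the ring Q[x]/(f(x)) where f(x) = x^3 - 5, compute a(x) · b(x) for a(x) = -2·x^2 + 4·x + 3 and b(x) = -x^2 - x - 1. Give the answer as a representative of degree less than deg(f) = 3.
First multiply in Q[x] without reducing: a · b = 2·x^4 - 2·x^3 - 5·x^2 - 7·x - 3. Now divide by f(x) = x^3 - 5, eliminating the leading term at each step:
  leading term 2·x^4: subtract (2·x)·f(x) = 2·x^4 - 10·x, leaving -2·x^3 - 5·x^2 + 3·x - 3
  leading term -2·x^3: subtract (-2)·f(x) = 10 - 2·x^3, leaving -5·x^2 + 3·x - 13
The degree is now < 3, so this is the remainder. Hence a · b ≡ -5·x^2 + 3·x - 13 in Q[x]/(f).

Final answer: a · b ≡ -5·x^2 + 3·x - 13 (mod f(x))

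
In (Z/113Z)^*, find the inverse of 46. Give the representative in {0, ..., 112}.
Apply the extended Euclidean algorithm to (113, 46), tracking rows (r, s, t) with s·113 + t·46 = r. Each division r_prev = q·r_cur + r_new produces the new row as (previous row) − q·(current row):
  row A: (113, 1, 0)   [1·113 + 0·46 = 113]
  row B: (46, 0, 1)   [0·113 + 1·46 = 46]
  113 = 2·46 + 21   → row C = row A − 2·row B = (21, 1, −2)   [check: 1·113 − 2·46 = 21]
  46 = 2·21 + 4   → row D = row B − 2·row C = (4, −2, 5)   [check: −2·113 + 5·46 = 4]
  21 = 5·4 + 1   → row E = row C − 5·row D = (1, 11, −27)   [check: 11·113 − 27·46 = 1]
  4 = 4·1 + 0   → remainder 0, stop. gcd = 1 (last nonzero row E).
The gcd is 1, so 46 is invertible mod 113. The last nonzero row gives 11·113 − 27·46 = 1, so t = −27. So 46^(−1) ≡ −27 ≡ 86 (mod 113). Verify: 46 · 86 = 3956 ≡ 1 (mod 113). ✓

Final answer: 46^(−1) ≡ 86 (mod 113)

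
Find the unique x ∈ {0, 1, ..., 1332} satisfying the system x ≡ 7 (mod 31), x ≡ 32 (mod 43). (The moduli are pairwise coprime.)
The moduli 31, 43 are pairwise coprime, so by the CRT there is a unique solution mod 31·43 = 1333.
Solve by successive substitution. Start with x ≡ 7 (mod 31).
  Combine with x ≡ 32 (mod 43): write x = 7 + 31·t and require 7 + 31·t ≡ 32 (mod 43), i.e. 31·t ≡ 32 − 7 ≡ 25 (mod 43). Since 31^(−1) ≡ 25 (mod 43), t ≡ 25·25 ≡ 23 (mod 43). So x ≡ 7 + 31·23 = 720 (mod 1333).
Unique solution in [0, 1333): x = 720.

Final answer: x ≡ 720 (mod 1333); the representative in [0, 1333) is 720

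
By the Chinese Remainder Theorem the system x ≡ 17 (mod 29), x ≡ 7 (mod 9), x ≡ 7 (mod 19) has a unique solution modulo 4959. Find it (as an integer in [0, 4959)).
x ≡ 2743 (mod 4959); the representative in [0, 4959) is 2743

The moduli 29, 9, 19 are pairwise coprime, so by the CRT there is a unique solution mod 29·9·19 = 4959.
Solve by successive substitution. Start with x ≡ 17 (mod 29).
  Combine with x ≡ 7 (mod 9): write x = 17 + 29·t and require 17 + 29·t ≡ 7 (mod 9), i.e. 29·t ≡ 7 − 17 ≡ 8 (mod 9). Since 29^(−1) ≡ 5 (mod 9) (29 ≡ 2 (mod 9)), t ≡ 5·8 ≡ 4 (mod 9). So x ≡ 17 + 29·4 = 133 (mod 261).
  Combine with x ≡ 7 (mod 19): write x = 133 + 261·t and require 133 + 261·t ≡ 7 (mod 19), i.e. 261·t ≡ 7 − 133 ≡ 7 (mod 19). Since 261^(−1) ≡ 15 (mod 19) (261 ≡ 14 (mod 19)), t ≡ 15·7 ≡ 10 (mod 19). So x ≡ 133 + 261·10 = 2743 (mod 4959).
Unique solution in [0, 4959): x = 2743.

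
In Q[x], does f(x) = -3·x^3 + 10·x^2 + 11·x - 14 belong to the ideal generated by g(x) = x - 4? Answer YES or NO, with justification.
In Q[x] the ideal (g) consists of all multiples of g, so f ∈ (g) iff g | f, i.e. iff the remainder of f on division by g is 0. Divide f by g (g is monic, so eliminate the leading term of the running remainder at each step):
  leading term -3·x^3: subtract (-3·x^2)·g(x) = -3·x^3 + 12·x^2, leaving -2·x^2 + 11·x - 14
  leading term -2·x^2: subtract (-2·x)·g(x) = -2·x^2 + 8·x, leaving 3·x - 14
  leading term 3·x: subtract (3)·g(x) = 3·x - 12, leaving -2
The remainder r(x) = -2 ≠ 0 (and deg r < deg g), so g ∤ f, i.e. f ∉ (g).

Final answer: NO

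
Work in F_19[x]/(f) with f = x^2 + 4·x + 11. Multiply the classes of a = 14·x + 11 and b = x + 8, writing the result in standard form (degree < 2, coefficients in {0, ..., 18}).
Multiply as integer polynomials: a · b = 14·x^2 + 123·x + 88. Reducing coefficients mod 19: a · b ≡ 14·x^2 + 9·x + 12. Now divide by f(x) = x^2 + 4·x + 11 in F_19[x], eliminating the leading term at each step:
  leading term 14·x^2: subtract (14)·f(x) = 14·x^2 + 18·x + 2, leaving 10·x + 10 (coefficients mod 19)
The degree is now < 2, so this is the remainder. Hence a · b ≡ 10·x + 10 in F_19[x]/(f).

Final answer: a · b ≡ 10·x + 10 (mod f(x))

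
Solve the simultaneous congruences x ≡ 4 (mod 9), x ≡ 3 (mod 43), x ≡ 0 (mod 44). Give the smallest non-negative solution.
x ≡ 15268 (mod 17028); the representative in [0, 17028) is 15268

The moduli 9, 43, 44 are pairwise coprime, so by the CRT there is a unique solution mod 9·43·44 = 17028.
Solve by successive substitution. Start with x ≡ 4 (mod 9).
  Combine with x ≡ 3 (mod 43): write x = 4 + 9·t and require 4 + 9·t ≡ 3 (mod 43), i.e. 9·t ≡ 3 − 4 ≡ 42 (mod 43). Since 9^(−1) ≡ 24 (mod 43), t ≡ 24·42 ≡ 19 (mod 43). So x ≡ 4 + 9·19 = 175 (mod 387).
  Combine with x ≡ 0 (mod 44): write x = 175 + 387·t and require 175 + 387·t ≡ 0 (mod 44), i.e. 387·t ≡ 0 − 175 ≡ 1 (mod 44). Since 387^(−1) ≡ 39 (mod 44) (387 ≡ 35 (mod 44)), t ≡ 39·1 ≡ 39 (mod 44). So x ≡ 175 + 387·39 = 15268 (mod 17028).
Unique solution in [0, 17028): x = 15268.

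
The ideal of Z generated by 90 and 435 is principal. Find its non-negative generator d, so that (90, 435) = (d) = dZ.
(90, 435) = (15); d = 15

In the PID Z, (a, b) is generated by gcd(a, b). Compute gcd(435, 90) with the extended Euclidean algorithm, tracking rows (r, s, t) with s·435 + t·90 = r:
  row A: (435, 1, 0)   [1·435 + 0·90 = 435]
  row B: (90, 0, 1)   [0·435 + 1·90 = 90]
  435 = 4·90 + 75   → row C = row A − 4·row B = (75, 1, −4)   [check: 1·435 − 4·90 = 75]
  90 = 1·75 + 15   → row D = row B − 1·row C = (15, −1, 5)   [check: −1·435 + 5·90 = 15]
  75 = 5·15 + 0   → remainder 0, stop. gcd = 15 (last nonzero row D).
So gcd(90, 435) = 15, with Bézout identity −1·435 + 5·90 = 15. Containment (⊇): the Bézout identity exhibits 15 as an element of (90, 435), giving (15) ⊆ (90, 435). Containment (⊆): since 15 | 90 and 15 | 435 (90 = 15·6, 435 = 15·29), every Z-linear combination of 90 and 435 is divisible by 15, so (90, 435) ⊆ (15). Therefore (90, 435) = (15), d = 15.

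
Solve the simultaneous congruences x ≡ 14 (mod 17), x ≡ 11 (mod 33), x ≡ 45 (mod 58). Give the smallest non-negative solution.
x ≡ 28523 (mod 32538); the representative in [0, 32538) is 28523

The moduli 17, 33, 58 are pairwise coprime, so by the CRT there is a unique solution mod 17·33·58 = 32538.
Solve by successive substitution. Start with x ≡ 14 (mod 17).
  Combine with x ≡ 11 (mod 33): write x = 14 + 17·t and require 14 + 17·t ≡ 11 (mod 33), i.e. 17·t ≡ 11 − 14 ≡ 30 (mod 33). Since 17^(−1) ≡ 2 (mod 33), t ≡ 2·30 ≡ 27 (mod 33). So x ≡ 14 + 17·27 = 473 (mod 561).
  Combine with x ≡ 45 (mod 58): write x = 473 + 561·t and require 473 + 561·t ≡ 45 (mod 58), i.e. 561·t ≡ 45 − 473 ≡ 36 (mod 58). Since 561^(−1) ≡ 3 (mod 58) (561 ≡ 39 (mod 58)), t ≡ 3·36 ≡ 50 (mod 58). So x ≡ 473 + 561·50 = 28523 (mod 32538).
Unique solution in [0, 32538): x = 28523.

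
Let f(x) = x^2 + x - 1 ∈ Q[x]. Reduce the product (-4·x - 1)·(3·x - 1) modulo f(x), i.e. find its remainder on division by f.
First multiply in Q[x] without reducing: a · b = -12·x^2 + x + 1. Now divide by f(x) = x^2 + x - 1, eliminating the leading term at each step:
  leading term -12·x^2: subtract (-12)·f(x) = -12·x^2 - 12·x + 12, leaving 13·x - 11
The degree is now < 2, so this is the remainder. Hence a · b ≡ 13·x - 11 in Q[x]/(f).

Final answer: a · b ≡ 13·x - 11 (mod f(x))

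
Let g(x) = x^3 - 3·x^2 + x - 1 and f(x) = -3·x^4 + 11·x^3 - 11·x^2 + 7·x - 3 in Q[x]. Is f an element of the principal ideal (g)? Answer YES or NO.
NO

In Q[x] the ideal (g) consists of all multiples of g, so f ∈ (g) iff g | f, i.e. iff the remainder of f on division by g is 0. Divide f by g (g is monic, so eliminate the leading term of the running remainder at each step):
  leading term -3·x^4: subtract (-3·x)·g(x) = -3·x^4 + 9·x^3 - 3·x^2 + 3·x, leaving 2·x^3 - 8·x^2 + 4·x - 3
  leading term 2·x^3: subtract (2)·g(x) = 2·x^3 - 6·x^2 + 2·x - 2, leaving -2·x^2 + 2·x - 1
The remainder r(x) = -2·x^2 + 2·x - 1 ≠ 0 (and deg r < deg g), so g ∤ f, i.e. f ∉ (g).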